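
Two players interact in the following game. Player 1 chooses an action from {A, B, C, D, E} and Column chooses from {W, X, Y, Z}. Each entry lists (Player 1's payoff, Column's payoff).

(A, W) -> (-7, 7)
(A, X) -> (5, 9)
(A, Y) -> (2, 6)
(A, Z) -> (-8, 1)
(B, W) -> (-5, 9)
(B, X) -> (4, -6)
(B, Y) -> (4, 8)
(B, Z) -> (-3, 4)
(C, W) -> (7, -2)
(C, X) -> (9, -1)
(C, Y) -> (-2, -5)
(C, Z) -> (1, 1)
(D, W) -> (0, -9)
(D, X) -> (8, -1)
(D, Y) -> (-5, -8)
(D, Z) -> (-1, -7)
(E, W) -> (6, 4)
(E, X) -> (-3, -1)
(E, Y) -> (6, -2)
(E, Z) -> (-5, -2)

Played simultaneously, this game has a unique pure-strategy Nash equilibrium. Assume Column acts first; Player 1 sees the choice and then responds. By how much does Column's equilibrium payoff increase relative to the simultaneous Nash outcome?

Backward induction with Column moving first.
- W → Player 1 plays C (best of -7, -5, 7, 0, 6); Column gets -2.
- X → Player 1 plays C (best of 5, 4, 9, 8, -3); Column gets -1.
- Y → Player 1 plays E (best of 2, 4, -2, -5, 6); Column gets -2.
- Z → Player 1 plays C (best of -8, -3, 1, -1, -5); Column gets 1.
Among -2, -1, -2, 1, the best is 1 at Z. Subgame-perfect outcome: (C, Z) with payoffs (1, 1).
Under simultaneous play:
Player 1's best replies: W→C; X→C; Y→E; Z→C.
Column's best replies: A→X; B→W; C→Z; D→X; E→W.
The unique mutual best reply is (C, Z), giving (1, 1).
Column's commitment gain: 1 − 1 = 0.

0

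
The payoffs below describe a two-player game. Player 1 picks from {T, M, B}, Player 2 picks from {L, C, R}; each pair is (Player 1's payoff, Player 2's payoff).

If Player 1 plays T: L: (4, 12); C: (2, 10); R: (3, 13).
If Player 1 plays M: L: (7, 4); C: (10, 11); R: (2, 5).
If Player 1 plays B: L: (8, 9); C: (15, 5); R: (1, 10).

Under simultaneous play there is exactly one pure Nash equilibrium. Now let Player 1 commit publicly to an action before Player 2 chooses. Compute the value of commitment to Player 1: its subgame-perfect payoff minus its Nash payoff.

Player 2 best-responds to each possible Player 1 move:
- T: BR = R, leader payoff 3.
- M: BR = C, leader payoff 10.
- B: BR = R, leader payoff 1.
Maximizing over 3, 10, 1, Player 1 chooses M. Subgame-perfect outcome: (M, C) with payoffs (10, 11).
Under simultaneous play:
Player 1's best replies: L→B; C→B; R→T.
Player 2's best replies: T→R; M→C; B→R.
The unique mutual best reply is (T, R), giving (3, 13).
Player 1's commitment gain: 10 − 3 = 7.

7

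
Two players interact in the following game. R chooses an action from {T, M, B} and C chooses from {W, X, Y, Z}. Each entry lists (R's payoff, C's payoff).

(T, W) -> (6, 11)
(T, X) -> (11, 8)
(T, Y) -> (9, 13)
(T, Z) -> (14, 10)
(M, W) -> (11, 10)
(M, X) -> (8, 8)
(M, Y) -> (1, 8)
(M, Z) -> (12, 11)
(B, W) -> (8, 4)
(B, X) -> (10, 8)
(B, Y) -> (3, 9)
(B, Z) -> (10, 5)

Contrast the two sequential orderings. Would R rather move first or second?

first

If R leads: C's best replies are T→Y, M→Z, B→Y; R's induced payoffs 9, 12, 3; outcome (M, Z), payoffs (12, 11).
If C leads: R's best replies are W→M, X→T, Y→T, Z→T; C's induced payoffs 10, 8, 13, 10; outcome (T, Y), payoffs (9, 13).
R gets 12 moving first and 9 moving second, so R prefers to move first.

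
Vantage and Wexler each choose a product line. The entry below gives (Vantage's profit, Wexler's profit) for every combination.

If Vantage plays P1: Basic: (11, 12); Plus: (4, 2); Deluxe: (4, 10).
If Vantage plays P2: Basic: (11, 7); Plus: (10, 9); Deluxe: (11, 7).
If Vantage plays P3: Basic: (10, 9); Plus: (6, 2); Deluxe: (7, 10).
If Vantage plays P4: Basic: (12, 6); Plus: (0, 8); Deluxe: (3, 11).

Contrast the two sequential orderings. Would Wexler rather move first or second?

If Vantage leads: Wexler's best replies are P1→Basic, P2→Plus, P3→Deluxe, P4→Deluxe; Vantage's induced payoffs 11, 10, 7, 3; outcome (P1, Basic), payoffs (11, 12).
If Wexler leads: Vantage's best replies are Basic→P4, Plus→P2, Deluxe→P2; Wexler's induced payoffs 6, 9, 7; outcome (P2, Plus), payoffs (10, 9).
Wexler gets 9 moving first and 12 moving second, so Wexler prefers to move second.

second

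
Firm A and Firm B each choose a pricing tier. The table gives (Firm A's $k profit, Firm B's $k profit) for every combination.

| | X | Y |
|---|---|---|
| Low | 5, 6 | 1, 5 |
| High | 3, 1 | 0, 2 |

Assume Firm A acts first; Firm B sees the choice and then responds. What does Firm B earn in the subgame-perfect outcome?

6

Firm B best-responds to each possible Firm A move:
- Low → Firm B plays X (best of 6, 5); Firm A gets 5.
- High → Firm B plays Y (best of 1, 2); Firm A gets 0.
Among 5, 0, the best is 5 at Low. Subgame-perfect outcome: (Low, X) with payoffs (5, 6).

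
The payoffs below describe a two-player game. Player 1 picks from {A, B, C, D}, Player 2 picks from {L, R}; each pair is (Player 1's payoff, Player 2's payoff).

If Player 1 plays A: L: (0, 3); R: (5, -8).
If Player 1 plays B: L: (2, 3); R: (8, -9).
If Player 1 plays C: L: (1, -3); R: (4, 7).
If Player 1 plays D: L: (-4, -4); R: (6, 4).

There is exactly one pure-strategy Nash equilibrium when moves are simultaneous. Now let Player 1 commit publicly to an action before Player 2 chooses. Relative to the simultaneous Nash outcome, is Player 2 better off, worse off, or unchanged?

Solve by backward induction (Player 1 leads).
- A → Player 2 plays L (best of 3, -8); Player 1 gets 0.
- B → Player 2 plays L (best of 3, -9); Player 1 gets 2.
- C → Player 2 plays R (best of -3, 7); Player 1 gets 4.
- D → Player 2 plays R (best of -4, 4); Player 1 gets 6.
Among 0, 2, 4, 6, the best is 6 at D. Subgame-perfect outcome: (D, R) with payoffs (6, 4).
For the simultaneous game, intersect best replies.
Player 1's best replies: L→B; R→B.
Player 2's best replies: A→L; B→L; C→R; D→R.
Only (B, L) has each player best-responding; Nash payoffs (2, 3).
Player 2 earns 4 sequentially versus 3 at the Nash outcome: better off.

better off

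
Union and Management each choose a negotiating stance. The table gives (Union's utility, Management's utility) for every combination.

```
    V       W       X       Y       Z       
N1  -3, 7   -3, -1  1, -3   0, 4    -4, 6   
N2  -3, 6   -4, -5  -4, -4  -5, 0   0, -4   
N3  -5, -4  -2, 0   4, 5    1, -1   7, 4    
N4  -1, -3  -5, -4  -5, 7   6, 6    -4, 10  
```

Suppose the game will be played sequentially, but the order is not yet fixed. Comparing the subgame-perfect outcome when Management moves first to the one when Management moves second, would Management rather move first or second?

If Union leads: Management's best replies are N1→V, N2→V, N3→X, N4→Z; Union's induced payoffs -3, -3, 4, -4; outcome (N3, X), payoffs (4, 5).
If Management leads: Union's best replies are V→N4, W→N3, X→N3, Y→N4, Z→N3; Management's induced payoffs -3, 0, 5, 6, 4; outcome (N4, Y), payoffs (6, 6).
Management gets 6 moving first and 5 moving second, so Management prefers to move first.

first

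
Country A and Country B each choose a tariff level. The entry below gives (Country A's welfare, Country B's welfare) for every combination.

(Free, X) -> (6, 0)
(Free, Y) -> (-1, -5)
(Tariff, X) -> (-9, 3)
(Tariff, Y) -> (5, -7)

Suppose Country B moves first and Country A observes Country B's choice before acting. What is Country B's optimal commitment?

Work backward from Country A's decision.
- X: BR = Free, leader payoff 0.
- Y: BR = Tariff, leader payoff -7.
Maximizing over 0, -7, Country B chooses X. Subgame-perfect outcome: (Free, X) with payoffs (6, 0).

X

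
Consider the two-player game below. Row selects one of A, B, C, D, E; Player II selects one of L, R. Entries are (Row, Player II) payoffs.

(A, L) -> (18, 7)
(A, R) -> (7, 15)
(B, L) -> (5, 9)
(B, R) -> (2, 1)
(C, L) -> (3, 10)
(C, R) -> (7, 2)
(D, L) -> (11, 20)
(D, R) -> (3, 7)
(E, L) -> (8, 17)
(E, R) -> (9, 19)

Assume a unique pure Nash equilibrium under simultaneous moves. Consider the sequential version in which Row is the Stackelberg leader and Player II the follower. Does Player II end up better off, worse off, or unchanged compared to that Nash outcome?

Backward induction with Row moving first.
- A: Player II compares 7, 15 and picks R; Row would get 7.
- B: Player II compares 9, 1 and picks L; Row would get 5.
- C: Player II compares 10, 2 and picks L; Row would get 3.
- D: Player II compares 20, 7 and picks L; Row would get 11.
- E: Player II compares 17, 19 and picks R; Row would get 9.
Among 7, 5, 3, 11, 9, the best is 11 at D. Subgame-perfect outcome: (D, L) with payoffs (11, 20).
For the simultaneous game, intersect best replies.
Row's best replies: L→A; R→E.
Player II's best replies: A→R; B→L; C→L; D→L; E→R.
Only (E, R) has each player best-responding; Nash payoffs (9, 19).
Player II earns 20 sequentially versus 19 at the Nash outcome: better off.

better off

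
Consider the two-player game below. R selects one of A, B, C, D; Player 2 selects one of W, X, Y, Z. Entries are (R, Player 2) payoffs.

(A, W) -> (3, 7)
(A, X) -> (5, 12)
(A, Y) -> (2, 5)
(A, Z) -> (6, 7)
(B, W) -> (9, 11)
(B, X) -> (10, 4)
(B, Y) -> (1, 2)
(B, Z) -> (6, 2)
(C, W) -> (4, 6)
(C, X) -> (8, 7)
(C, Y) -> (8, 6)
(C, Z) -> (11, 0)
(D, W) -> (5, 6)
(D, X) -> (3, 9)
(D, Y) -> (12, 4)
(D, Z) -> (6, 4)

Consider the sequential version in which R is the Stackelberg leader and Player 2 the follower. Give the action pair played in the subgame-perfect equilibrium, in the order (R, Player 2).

(B, W)

Work backward from Player 2's decision.
- A: BR = X, leader payoff 5.
- B: BR = W, leader payoff 9.
- C: BR = X, leader payoff 8.
- D: BR = X, leader payoff 3.
Among 5, 9, 8, 3, the best is 9 at B. Subgame-perfect outcome: (B, W) with payoffs (9, 11).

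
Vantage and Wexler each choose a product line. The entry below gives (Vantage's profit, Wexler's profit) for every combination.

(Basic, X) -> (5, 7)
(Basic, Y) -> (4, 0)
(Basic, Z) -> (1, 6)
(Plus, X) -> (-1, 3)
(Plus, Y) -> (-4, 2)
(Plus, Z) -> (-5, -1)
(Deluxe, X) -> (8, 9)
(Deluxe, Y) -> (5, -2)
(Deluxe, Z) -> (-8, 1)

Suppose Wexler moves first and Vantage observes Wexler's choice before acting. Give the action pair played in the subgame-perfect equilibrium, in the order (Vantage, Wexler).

Solve by backward induction (Wexler leads).
- X → Vantage plays Deluxe (best of 5, -1, 8); Wexler gets 9.
- Y → Vantage plays Deluxe (best of 4, -4, 5); Wexler gets -2.
- Z → Vantage plays Basic (best of 1, -5, -8); Wexler gets 6.
Maximizing over 9, -2, 6, Wexler chooses X. Subgame-perfect outcome: (Deluxe, X) with payoffs (8, 9).

(Deluxe, X)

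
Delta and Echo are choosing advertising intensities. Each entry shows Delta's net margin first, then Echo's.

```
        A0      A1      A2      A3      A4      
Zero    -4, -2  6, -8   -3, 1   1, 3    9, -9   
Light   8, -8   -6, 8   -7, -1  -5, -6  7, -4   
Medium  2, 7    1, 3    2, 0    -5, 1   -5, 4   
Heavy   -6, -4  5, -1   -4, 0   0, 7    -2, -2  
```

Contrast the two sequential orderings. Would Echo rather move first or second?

second

If Delta leads: Echo's best replies are Zero→A3, Light→A1, Medium→A0, Heavy→A3; Delta's induced payoffs 1, -6, 2, 0; outcome (Medium, A0), payoffs (2, 7).
If Echo leads: Delta's best replies are A0→Light, A1→Zero, A2→Medium, A3→Zero, A4→Zero; Echo's induced payoffs -8, -8, 0, 3, -9; outcome (Zero, A3), payoffs (1, 3).
Echo gets 3 moving first and 7 moving second, so Echo prefers to move second.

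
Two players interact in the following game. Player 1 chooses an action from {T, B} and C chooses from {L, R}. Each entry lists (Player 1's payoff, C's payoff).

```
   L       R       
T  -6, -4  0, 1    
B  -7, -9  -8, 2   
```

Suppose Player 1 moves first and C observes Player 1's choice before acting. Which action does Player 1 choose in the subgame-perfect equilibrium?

Solve by backward induction (Player 1 leads).
- T: C compares -4, 1 and picks R; Player 1 would get 0.
- B: C compares -9, 2 and picks R; Player 1 would get -8.
Player 1's induced payoffs are 0, -8, so Player 1 commits to T. Subgame-perfect outcome: (T, R) with payoffs (0, 1).

T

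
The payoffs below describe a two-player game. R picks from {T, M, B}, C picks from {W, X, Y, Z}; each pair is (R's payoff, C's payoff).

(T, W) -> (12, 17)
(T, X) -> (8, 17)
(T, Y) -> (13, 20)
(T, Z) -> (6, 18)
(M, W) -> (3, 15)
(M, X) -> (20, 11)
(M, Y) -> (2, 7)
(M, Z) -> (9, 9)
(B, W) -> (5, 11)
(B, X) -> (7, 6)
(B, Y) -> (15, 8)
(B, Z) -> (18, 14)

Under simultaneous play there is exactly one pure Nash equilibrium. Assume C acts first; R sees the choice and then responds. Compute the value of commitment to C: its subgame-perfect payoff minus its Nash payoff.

3

R best-responds to each possible C move:
- W: BR = T, leader payoff 17.
- X: BR = M, leader payoff 11.
- Y: BR = B, leader payoff 8.
- Z: BR = B, leader payoff 14.
Maximizing over 17, 11, 8, 14, C chooses W. Subgame-perfect outcome: (T, W) with payoffs (12, 17).
Now find the simultaneous Nash equilibrium.
R's best replies: W→T; X→M; Y→B; Z→B.
C's best replies: T→Y; M→W; B→Z.
The unique mutual best reply is (B, Z), giving (18, 14).
C's commitment gain: 17 − 14 = 3.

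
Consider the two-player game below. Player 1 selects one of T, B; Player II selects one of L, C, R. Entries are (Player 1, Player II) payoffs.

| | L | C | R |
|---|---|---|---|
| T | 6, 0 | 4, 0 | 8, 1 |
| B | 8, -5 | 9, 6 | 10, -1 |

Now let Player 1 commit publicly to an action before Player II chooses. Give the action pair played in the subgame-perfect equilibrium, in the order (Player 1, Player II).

Player II best-responds to each possible Player 1 move:
- T: Player II compares 0, 0, 1 and picks R; Player 1 would get 8.
- B: Player II compares -5, 6, -1 and picks C; Player 1 would get 9.
Player 1's induced payoffs are 8, 9, so Player 1 commits to B. Subgame-perfect outcome: (B, C) with payoffs (9, 6).

(B, C)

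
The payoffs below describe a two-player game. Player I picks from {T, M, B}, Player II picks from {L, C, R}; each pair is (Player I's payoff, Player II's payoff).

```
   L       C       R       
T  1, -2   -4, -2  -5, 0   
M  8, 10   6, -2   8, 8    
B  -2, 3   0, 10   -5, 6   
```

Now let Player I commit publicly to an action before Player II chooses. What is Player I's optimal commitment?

M

Backward induction with Player I moving first.
- T: Player II compares -2, -2, 0 and picks R; Player I would get -5.
- M: Player II compares 10, -2, 8 and picks L; Player I would get 8.
- B: Player II compares 3, 10, 6 and picks C; Player I would get 0.
Maximizing over -5, 8, 0, Player I chooses M. Subgame-perfect outcome: (M, L) with payoffs (8, 10).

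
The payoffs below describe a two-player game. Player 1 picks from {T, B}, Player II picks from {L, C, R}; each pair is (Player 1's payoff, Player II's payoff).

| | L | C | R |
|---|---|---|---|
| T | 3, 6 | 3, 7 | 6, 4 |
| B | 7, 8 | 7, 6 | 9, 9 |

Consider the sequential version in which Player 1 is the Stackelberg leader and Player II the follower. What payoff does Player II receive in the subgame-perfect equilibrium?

9

Work backward from Player II's decision.
- T: Player II compares 6, 7, 4 and picks C; Player 1 would get 3.
- B: Player II compares 8, 6, 9 and picks R; Player 1 would get 9.
Among 3, 9, the best is 9 at B. Subgame-perfect outcome: (B, R) with payoffs (9, 9).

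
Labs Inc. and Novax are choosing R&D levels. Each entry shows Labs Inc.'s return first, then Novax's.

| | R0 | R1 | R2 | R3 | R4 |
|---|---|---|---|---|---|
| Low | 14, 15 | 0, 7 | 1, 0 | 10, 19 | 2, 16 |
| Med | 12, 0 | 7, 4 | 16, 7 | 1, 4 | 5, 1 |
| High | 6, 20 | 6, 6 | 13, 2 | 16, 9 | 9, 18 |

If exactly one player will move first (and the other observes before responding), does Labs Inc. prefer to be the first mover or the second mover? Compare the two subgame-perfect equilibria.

first

If Labs Inc. leads: Novax's best replies are Low→R3, Med→R2, High→R0; Labs Inc.'s induced payoffs 10, 16, 6; outcome (Med, R2), payoffs (16, 7).
If Novax leads: Labs Inc.'s best replies are R0→Low, R1→Med, R2→Med, R3→High, R4→High; Novax's induced payoffs 15, 4, 7, 9, 18; outcome (High, R4), payoffs (9, 18).
Labs Inc. gets 16 moving first and 9 moving second, so Labs Inc. prefers to move first.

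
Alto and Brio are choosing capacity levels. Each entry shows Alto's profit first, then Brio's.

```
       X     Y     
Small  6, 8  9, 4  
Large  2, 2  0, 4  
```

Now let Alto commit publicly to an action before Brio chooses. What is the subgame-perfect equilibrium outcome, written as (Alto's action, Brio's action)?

Brio best-responds to each possible Alto move:
- Small: Brio compares 8, 4 and picks X; Alto would get 6.
- Large: Brio compares 2, 4 and picks Y; Alto would get 0.
Among 6, 0, the best is 6 at Small. Subgame-perfect outcome: (Small, X) with payoffs (6, 8).

(Small, X)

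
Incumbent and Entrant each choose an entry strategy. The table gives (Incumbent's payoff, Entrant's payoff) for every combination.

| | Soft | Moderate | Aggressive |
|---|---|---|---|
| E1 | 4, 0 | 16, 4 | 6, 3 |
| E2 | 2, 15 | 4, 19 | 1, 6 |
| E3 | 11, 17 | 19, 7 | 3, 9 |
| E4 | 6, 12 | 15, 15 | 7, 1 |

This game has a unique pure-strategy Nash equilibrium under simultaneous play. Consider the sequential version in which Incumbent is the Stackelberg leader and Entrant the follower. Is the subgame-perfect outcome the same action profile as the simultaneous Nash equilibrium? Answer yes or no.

no

Backward induction with Incumbent moving first.
- E1 → Entrant plays Moderate (best of 0, 4, 3); Incumbent gets 16.
- E2 → Entrant plays Moderate (best of 15, 19, 6); Incumbent gets 4.
- E3 → Entrant plays Soft (best of 17, 7, 9); Incumbent gets 11.
- E4 → Entrant plays Moderate (best of 12, 15, 1); Incumbent gets 15.
Among 16, 4, 11, 15, the best is 16 at E1. Subgame-perfect outcome: (E1, Moderate) with payoffs (16, 4).
Under simultaneous play:
Incumbent's best replies: Soft→E3; Moderate→E3; Aggressive→E4.
Entrant's best replies: E1→Moderate; E2→Moderate; E3→Soft; E4→Moderate.
The unique mutual best reply is (E3, Soft), giving (11, 17).
Sequential outcome (E1, Moderate) differs from the Nash profile (E3, Soft).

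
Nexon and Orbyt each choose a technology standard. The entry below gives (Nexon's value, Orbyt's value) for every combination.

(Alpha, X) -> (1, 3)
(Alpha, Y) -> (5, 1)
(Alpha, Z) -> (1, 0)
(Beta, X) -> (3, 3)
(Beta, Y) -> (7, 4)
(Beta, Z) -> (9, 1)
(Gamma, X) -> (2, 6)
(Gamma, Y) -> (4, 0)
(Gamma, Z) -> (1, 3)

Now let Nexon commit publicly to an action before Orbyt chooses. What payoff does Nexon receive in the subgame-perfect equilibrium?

7

Solve by backward induction (Nexon leads).
- Alpha → Orbyt plays X (best of 3, 1, 0); Nexon gets 1.
- Beta → Orbyt plays Y (best of 3, 4, 1); Nexon gets 7.
- Gamma → Orbyt plays X (best of 6, 0, 3); Nexon gets 2.
Nexon's induced payoffs are 1, 7, 2, so Nexon commits to Beta. Subgame-perfect outcome: (Beta, Y) with payoffs (7, 4).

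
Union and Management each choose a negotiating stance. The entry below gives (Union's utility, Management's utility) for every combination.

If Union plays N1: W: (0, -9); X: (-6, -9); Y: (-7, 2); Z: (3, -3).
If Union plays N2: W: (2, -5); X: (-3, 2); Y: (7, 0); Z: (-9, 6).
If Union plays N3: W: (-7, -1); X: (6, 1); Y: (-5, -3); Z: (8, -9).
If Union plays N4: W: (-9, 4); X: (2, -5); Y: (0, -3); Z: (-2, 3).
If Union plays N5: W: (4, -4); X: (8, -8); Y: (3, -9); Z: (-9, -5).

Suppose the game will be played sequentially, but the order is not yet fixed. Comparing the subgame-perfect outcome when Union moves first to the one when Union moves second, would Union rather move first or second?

second

If Union leads: Management's best replies are N1→Y, N2→Z, N3→X, N4→W, N5→W; Union's induced payoffs -7, -9, 6, -9, 4; outcome (N3, X), payoffs (6, 1).
If Management leads: Union's best replies are W→N5, X→N5, Y→N2, Z→N3; Management's induced payoffs -4, -8, 0, -9; outcome (N2, Y), payoffs (7, 0).
Union gets 6 moving first and 7 moving second, so Union prefers to move second.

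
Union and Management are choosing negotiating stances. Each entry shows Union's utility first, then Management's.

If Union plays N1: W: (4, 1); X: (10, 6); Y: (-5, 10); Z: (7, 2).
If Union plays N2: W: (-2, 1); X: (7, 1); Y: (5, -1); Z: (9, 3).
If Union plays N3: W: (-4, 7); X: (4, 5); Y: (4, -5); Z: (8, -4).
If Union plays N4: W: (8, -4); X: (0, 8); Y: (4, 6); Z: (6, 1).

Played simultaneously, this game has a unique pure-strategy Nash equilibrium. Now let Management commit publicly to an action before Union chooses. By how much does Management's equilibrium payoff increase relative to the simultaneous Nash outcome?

3

Union best-responds to each possible Management move:
- W → Union plays N4 (best of 4, -2, -4, 8); Management gets -4.
- X → Union plays N1 (best of 10, 7, 4, 0); Management gets 6.
- Y → Union plays N2 (best of -5, 5, 4, 4); Management gets -1.
- Z → Union plays N2 (best of 7, 9, 8, 6); Management gets 3.
Management's induced payoffs are -4, 6, -1, 3, so Management commits to X. Subgame-perfect outcome: (N1, X) with payoffs (10, 6).
Under simultaneous play:
Union's best replies: W→N4; X→N1; Y→N2; Z→N2.
Management's best replies: N1→Y; N2→Z; N3→W; N4→X.
The unique mutual best reply is (N2, Z), giving (9, 3).
Management's commitment gain: 6 − 3 = 3.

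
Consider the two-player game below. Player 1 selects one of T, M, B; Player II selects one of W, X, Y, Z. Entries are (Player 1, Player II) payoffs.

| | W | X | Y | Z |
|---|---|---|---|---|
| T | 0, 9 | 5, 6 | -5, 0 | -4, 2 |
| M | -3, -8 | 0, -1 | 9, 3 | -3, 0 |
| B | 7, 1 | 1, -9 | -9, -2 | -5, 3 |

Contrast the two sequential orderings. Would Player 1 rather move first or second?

first

If Player 1 leads: Player II's best replies are T→W, M→Y, B→Z; Player 1's induced payoffs 0, 9, -5; outcome (M, Y), payoffs (9, 3).
If Player II leads: Player 1's best replies are W→B, X→T, Y→M, Z→M; Player II's induced payoffs 1, 6, 3, 0; outcome (T, X), payoffs (5, 6).
Player 1 gets 9 moving first and 5 moving second, so Player 1 prefers to move first.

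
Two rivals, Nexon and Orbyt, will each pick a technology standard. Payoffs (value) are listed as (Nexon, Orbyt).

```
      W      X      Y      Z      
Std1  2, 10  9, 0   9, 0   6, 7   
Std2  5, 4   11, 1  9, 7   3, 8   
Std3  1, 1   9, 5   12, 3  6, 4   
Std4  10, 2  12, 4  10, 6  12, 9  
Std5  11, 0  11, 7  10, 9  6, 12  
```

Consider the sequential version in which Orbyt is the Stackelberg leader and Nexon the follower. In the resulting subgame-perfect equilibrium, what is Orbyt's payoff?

Backward induction with Orbyt moving first.
- W → Nexon plays Std5 (best of 2, 5, 1, 10, 11); Orbyt gets 0.
- X → Nexon plays Std4 (best of 9, 11, 9, 12, 11); Orbyt gets 4.
- Y → Nexon plays Std3 (best of 9, 9, 12, 10, 10); Orbyt gets 3.
- Z → Nexon plays Std4 (best of 6, 3, 6, 12, 6); Orbyt gets 9.
Among 0, 4, 3, 9, the best is 9 at Z. Subgame-perfect outcome: (Std4, Z) with payoffs (12, 9).

9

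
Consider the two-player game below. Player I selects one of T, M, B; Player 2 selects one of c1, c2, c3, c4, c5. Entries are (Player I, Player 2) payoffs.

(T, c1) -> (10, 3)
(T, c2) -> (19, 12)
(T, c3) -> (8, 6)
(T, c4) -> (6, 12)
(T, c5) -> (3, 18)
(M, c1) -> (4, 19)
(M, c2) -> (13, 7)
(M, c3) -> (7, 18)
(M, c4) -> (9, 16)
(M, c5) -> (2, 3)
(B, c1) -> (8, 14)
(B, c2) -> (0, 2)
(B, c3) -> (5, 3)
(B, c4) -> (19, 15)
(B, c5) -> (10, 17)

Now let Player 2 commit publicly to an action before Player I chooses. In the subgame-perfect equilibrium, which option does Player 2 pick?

Backward induction with Player 2 moving first.
- c1: BR = T, leader payoff 3.
- c2: BR = T, leader payoff 12.
- c3: BR = T, leader payoff 6.
- c4: BR = B, leader payoff 15.
- c5: BR = B, leader payoff 17.
Among 3, 12, 6, 15, 17, the best is 17 at c5. Subgame-perfect outcome: (B, c5) with payoffs (10, 17).

c5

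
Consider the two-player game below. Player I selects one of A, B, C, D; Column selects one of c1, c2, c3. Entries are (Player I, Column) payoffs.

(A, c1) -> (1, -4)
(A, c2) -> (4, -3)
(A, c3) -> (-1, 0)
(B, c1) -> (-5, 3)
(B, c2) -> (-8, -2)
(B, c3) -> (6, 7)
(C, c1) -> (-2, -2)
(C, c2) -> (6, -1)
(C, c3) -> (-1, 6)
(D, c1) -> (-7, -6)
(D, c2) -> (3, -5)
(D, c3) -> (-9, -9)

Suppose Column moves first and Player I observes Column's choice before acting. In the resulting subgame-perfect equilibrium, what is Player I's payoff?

Work backward from Player I's decision.
- c1: Player I compares 1, -5, -2, -7 and picks A; Column would get -4.
- c2: Player I compares 4, -8, 6, 3 and picks C; Column would get -1.
- c3: Player I compares -1, 6, -1, -9 and picks B; Column would get 7.
Among -4, -1, 7, the best is 7 at c3. Subgame-perfect outcome: (B, c3) with payoffs (6, 7).

6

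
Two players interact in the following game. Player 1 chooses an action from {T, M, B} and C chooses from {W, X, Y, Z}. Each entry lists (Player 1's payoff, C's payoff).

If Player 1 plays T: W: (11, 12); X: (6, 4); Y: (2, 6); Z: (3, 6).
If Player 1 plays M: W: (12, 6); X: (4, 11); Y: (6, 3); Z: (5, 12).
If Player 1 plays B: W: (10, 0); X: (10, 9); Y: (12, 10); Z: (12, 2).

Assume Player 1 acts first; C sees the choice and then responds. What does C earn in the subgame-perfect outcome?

10

Backward induction with Player 1 moving first.
- T: BR = W, leader payoff 11.
- M: BR = Z, leader payoff 5.
- B: BR = Y, leader payoff 12.
Maximizing over 11, 5, 12, Player 1 chooses B. Subgame-perfect outcome: (B, Y) with payoffs (12, 10).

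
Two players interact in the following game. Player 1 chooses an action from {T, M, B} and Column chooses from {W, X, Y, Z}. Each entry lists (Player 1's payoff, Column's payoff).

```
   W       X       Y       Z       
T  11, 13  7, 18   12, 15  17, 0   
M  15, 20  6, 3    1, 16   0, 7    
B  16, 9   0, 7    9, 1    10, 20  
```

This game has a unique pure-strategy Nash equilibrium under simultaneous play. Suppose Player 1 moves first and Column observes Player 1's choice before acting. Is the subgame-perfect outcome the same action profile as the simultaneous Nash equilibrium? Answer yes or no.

Solve by backward induction (Player 1 leads).
- T → Column plays X (best of 13, 18, 15, 0); Player 1 gets 7.
- M → Column plays W (best of 20, 3, 16, 7); Player 1 gets 15.
- B → Column plays Z (best of 9, 7, 1, 20); Player 1 gets 10.
Player 1's induced payoffs are 7, 15, 10, so Player 1 commits to M. Subgame-perfect outcome: (M, W) with payoffs (15, 20).
Now find the simultaneous Nash equilibrium.
Player 1's best replies: W→B; X→T; Y→T; Z→T.
Column's best replies: T→X; M→W; B→Z.
The unique mutual best reply is (T, X), giving (7, 18).
Sequential outcome (M, W) differs from the Nash profile (T, X).

no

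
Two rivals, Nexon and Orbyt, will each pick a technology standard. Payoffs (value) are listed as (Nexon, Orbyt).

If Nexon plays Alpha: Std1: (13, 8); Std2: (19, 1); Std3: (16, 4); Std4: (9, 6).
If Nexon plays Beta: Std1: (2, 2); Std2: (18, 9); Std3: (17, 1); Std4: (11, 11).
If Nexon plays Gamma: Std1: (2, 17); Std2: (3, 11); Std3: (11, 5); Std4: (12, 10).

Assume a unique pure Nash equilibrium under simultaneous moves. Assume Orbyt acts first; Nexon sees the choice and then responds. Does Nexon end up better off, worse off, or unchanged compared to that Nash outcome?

worse off

Nexon best-responds to each possible Orbyt move:
- Std1 → Nexon plays Alpha (best of 13, 2, 2); Orbyt gets 8.
- Std2 → Nexon plays Alpha (best of 19, 18, 3); Orbyt gets 1.
- Std3 → Nexon plays Beta (best of 16, 17, 11); Orbyt gets 1.
- Std4 → Nexon plays Gamma (best of 9, 11, 12); Orbyt gets 10.
Orbyt's induced payoffs are 8, 1, 1, 10, so Orbyt commits to Std4. Subgame-perfect outcome: (Gamma, Std4) with payoffs (12, 10).
Now find the simultaneous Nash equilibrium.
Nexon's best replies: Std1→Alpha; Std2→Alpha; Std3→Beta; Std4→Gamma.
Orbyt's best replies: Alpha→Std1; Beta→Std4; Gamma→Std1.
The unique mutual best reply is (Alpha, Std1), giving (13, 8).
Nexon earns 12 sequentially versus 13 at the Nash outcome: worse off.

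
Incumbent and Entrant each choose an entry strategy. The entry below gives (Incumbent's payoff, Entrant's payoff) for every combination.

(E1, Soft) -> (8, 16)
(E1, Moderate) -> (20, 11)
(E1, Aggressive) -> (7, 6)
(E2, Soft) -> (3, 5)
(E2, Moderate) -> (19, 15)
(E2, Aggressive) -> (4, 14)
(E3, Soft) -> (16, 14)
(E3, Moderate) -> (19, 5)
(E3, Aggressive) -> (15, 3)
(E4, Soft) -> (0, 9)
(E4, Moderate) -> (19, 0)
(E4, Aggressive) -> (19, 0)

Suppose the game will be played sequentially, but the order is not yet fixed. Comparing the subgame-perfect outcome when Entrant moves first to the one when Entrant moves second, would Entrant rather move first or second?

If Incumbent leads: Entrant's best replies are E1→Soft, E2→Moderate, E3→Soft, E4→Soft; Incumbent's induced payoffs 8, 19, 16, 0; outcome (E2, Moderate), payoffs (19, 15).
If Entrant leads: Incumbent's best replies are Soft→E3, Moderate→E1, Aggressive→E4; Entrant's induced payoffs 14, 11, 0; outcome (E3, Soft), payoffs (16, 14).
Entrant gets 14 moving first and 15 moving second, so Entrant prefers to move second.

second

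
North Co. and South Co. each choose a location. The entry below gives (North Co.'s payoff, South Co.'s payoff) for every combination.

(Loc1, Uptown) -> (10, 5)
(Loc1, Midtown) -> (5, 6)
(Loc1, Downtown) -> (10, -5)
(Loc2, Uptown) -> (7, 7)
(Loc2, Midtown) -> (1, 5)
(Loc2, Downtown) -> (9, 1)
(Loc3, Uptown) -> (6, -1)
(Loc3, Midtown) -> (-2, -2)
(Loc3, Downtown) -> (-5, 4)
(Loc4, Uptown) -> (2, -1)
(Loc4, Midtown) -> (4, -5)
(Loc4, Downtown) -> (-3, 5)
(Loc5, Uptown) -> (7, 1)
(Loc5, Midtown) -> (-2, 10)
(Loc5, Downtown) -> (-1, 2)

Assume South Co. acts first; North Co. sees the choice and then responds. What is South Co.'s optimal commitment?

Midtown

Backward induction with South Co. moving first.
- Uptown: BR = Loc1, leader payoff 5.
- Midtown: BR = Loc1, leader payoff 6.
- Downtown: BR = Loc1, leader payoff -5.
Among 5, 6, -5, the best is 6 at Midtown. Subgame-perfect outcome: (Loc1, Midtown) with payoffs (5, 6).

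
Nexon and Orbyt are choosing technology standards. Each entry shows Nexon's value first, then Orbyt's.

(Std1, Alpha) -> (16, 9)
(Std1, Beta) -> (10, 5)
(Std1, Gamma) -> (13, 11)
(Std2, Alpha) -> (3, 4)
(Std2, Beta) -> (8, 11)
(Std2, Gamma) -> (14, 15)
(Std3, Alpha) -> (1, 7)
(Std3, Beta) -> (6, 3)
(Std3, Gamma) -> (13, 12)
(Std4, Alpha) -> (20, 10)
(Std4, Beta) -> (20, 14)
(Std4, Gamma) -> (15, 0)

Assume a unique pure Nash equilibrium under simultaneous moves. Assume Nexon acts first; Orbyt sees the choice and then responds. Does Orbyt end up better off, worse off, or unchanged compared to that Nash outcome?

unchanged

Solve by backward induction (Nexon leads).
- Std1 → Orbyt plays Gamma (best of 9, 5, 11); Nexon gets 13.
- Std2 → Orbyt plays Gamma (best of 4, 11, 15); Nexon gets 14.
- Std3 → Orbyt plays Gamma (best of 7, 3, 12); Nexon gets 13.
- Std4 → Orbyt plays Beta (best of 10, 14, 0); Nexon gets 20.
Nexon's induced payoffs are 13, 14, 13, 20, so Nexon commits to Std4. Subgame-perfect outcome: (Std4, Beta) with payoffs (20, 14).
Under simultaneous play:
Nexon's best replies: Alpha→Std4; Beta→Std4; Gamma→Std4.
Orbyt's best replies: Std1→Gamma; Std2→Gamma; Std3→Gamma; Std4→Beta.
The unique mutual best reply is (Std4, Beta), giving (20, 14).
Orbyt earns 14 sequentially versus 14 at the Nash outcome: unchanged.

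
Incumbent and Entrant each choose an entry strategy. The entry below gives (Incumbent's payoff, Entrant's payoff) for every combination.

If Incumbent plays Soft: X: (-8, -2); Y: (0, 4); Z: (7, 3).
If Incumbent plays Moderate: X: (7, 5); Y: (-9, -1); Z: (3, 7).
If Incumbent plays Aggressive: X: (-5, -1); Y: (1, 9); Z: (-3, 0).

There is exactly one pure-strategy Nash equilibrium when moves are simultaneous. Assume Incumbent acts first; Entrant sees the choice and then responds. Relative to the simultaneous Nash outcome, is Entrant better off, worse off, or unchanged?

Backward induction with Incumbent moving first.
- Soft: BR = Y, leader payoff 0.
- Moderate: BR = Z, leader payoff 3.
- Aggressive: BR = Y, leader payoff 1.
Maximizing over 0, 3, 1, Incumbent chooses Moderate. Subgame-perfect outcome: (Moderate, Z) with payoffs (3, 7).
Under simultaneous play:
Incumbent's best replies: X→Moderate; Y→Aggressive; Z→Soft.
Entrant's best replies: Soft→Y; Moderate→Z; Aggressive→Y.
Only (Aggressive, Y) has each player best-responding; Nash payoffs (1, 9).
Entrant earns 7 sequentially versus 9 at the Nash outcome: worse off.

worse off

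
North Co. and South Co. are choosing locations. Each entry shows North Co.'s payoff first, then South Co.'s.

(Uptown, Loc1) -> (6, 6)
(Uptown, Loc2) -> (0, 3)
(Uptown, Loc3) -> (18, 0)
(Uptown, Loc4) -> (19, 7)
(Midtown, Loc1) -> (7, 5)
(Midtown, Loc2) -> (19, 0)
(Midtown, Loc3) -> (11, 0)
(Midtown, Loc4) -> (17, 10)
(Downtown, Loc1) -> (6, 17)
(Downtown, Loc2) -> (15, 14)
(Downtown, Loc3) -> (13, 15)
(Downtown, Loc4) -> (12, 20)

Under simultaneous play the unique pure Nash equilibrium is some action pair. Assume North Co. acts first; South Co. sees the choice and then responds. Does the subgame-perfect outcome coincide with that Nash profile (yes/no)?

South Co. best-responds to each possible North Co. move:
- Uptown: BR = Loc4, leader payoff 19.
- Midtown: BR = Loc4, leader payoff 17.
- Downtown: BR = Loc4, leader payoff 12.
Maximizing over 19, 17, 12, North Co. chooses Uptown. Subgame-perfect outcome: (Uptown, Loc4) with payoffs (19, 7).
Now find the simultaneous Nash equilibrium.
North Co.'s best replies: Loc1→Midtown; Loc2→Midtown; Loc3→Uptown; Loc4→Uptown.
South Co.'s best replies: Uptown→Loc4; Midtown→Loc4; Downtown→Loc4.
The unique mutual best reply is (Uptown, Loc4), giving (19, 7).
Sequential outcome (Uptown, Loc4) coincides with the Nash profile (Uptown, Loc4).

yes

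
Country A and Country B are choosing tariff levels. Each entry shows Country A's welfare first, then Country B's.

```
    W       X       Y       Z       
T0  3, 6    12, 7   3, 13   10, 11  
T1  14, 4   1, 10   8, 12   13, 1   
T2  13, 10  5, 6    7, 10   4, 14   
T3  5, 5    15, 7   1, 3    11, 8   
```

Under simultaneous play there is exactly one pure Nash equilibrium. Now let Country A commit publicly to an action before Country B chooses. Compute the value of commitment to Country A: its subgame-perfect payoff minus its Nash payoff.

Backward induction with Country A moving first.
- T0: Country B compares 6, 7, 13, 11 and picks Y; Country A would get 3.
- T1: Country B compares 4, 10, 12, 1 and picks Y; Country A would get 8.
- T2: Country B compares 10, 6, 10, 14 and picks Z; Country A would get 4.
- T3: Country B compares 5, 7, 3, 8 and picks Z; Country A would get 11.
Country A's induced payoffs are 3, 8, 4, 11, so Country A commits to T3. Subgame-perfect outcome: (T3, Z) with payoffs (11, 8).
Under simultaneous play:
Country A's best replies: W→T1; X→T3; Y→T1; Z→T1.
Country B's best replies: T0→Y; T1→Y; T2→Z; T3→Z.
Only (T1, Y) has each player best-responding; Nash payoffs (8, 12).
Country A's commitment gain: 11 − 8 = 3.

3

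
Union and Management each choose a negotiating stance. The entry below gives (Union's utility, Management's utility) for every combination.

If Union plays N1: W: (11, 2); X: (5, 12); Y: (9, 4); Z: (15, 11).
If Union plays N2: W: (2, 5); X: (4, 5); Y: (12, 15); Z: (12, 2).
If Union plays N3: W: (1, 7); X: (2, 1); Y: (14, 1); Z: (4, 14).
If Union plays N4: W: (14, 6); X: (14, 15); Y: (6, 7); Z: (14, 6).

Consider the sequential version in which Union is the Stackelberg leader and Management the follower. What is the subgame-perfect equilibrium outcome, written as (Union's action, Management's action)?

(N4, X)

Solve by backward induction (Union leads).
- N1: Management compares 2, 12, 4, 11 and picks X; Union would get 5.
- N2: Management compares 5, 5, 15, 2 and picks Y; Union would get 12.
- N3: Management compares 7, 1, 1, 14 and picks Z; Union would get 4.
- N4: Management compares 6, 15, 7, 6 and picks X; Union would get 14.
Maximizing over 5, 12, 4, 14, Union chooses N4. Subgame-perfect outcome: (N4, X) with payoffs (14, 15).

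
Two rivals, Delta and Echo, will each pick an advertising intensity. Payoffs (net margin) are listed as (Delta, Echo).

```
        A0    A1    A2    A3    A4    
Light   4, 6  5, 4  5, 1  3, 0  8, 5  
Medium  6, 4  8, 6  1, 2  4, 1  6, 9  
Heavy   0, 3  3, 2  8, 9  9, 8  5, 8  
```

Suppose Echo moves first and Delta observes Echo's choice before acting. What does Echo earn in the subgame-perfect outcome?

9

Solve by backward induction (Echo leads).
- A0: BR = Medium, leader payoff 4.
- A1: BR = Medium, leader payoff 6.
- A2: BR = Heavy, leader payoff 9.
- A3: BR = Heavy, leader payoff 8.
- A4: BR = Light, leader payoff 5.
Maximizing over 4, 6, 9, 8, 5, Echo chooses A2. Subgame-perfect outcome: (Heavy, A2) with payoffs (8, 9).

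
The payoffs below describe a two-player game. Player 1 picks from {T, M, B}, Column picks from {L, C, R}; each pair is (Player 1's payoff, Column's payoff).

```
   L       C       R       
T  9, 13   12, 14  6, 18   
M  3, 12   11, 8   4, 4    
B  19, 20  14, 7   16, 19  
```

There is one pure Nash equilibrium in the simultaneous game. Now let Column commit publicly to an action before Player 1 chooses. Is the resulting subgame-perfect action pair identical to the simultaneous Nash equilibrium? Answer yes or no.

yes

Work backward from Player 1's decision.
- L: BR = B, leader payoff 20.
- C: BR = B, leader payoff 7.
- R: BR = B, leader payoff 19.
Among 20, 7, 19, the best is 20 at L. Subgame-perfect outcome: (B, L) with payoffs (19, 20).
Under simultaneous play:
Player 1's best replies: L→B; C→B; R→B.
Column's best replies: T→R; M→L; B→L.
Only (B, L) has each player best-responding; Nash payoffs (19, 20).
Sequential outcome (B, L) coincides with the Nash profile (B, L).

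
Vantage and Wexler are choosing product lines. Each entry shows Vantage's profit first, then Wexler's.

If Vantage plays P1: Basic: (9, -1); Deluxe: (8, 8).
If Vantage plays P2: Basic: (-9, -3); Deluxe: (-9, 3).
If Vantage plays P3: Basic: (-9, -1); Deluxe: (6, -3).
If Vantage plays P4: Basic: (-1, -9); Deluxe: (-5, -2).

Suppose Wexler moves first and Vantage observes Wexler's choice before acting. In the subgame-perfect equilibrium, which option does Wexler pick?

Backward induction with Wexler moving first.
- Basic: Vantage compares 9, -9, -9, -1 and picks P1; Wexler would get -1.
- Deluxe: Vantage compares 8, -9, 6, -5 and picks P1; Wexler would get 8.
Wexler's induced payoffs are -1, 8, so Wexler commits to Deluxe. Subgame-perfect outcome: (P1, Deluxe) with payoffs (8, 8).

Deluxe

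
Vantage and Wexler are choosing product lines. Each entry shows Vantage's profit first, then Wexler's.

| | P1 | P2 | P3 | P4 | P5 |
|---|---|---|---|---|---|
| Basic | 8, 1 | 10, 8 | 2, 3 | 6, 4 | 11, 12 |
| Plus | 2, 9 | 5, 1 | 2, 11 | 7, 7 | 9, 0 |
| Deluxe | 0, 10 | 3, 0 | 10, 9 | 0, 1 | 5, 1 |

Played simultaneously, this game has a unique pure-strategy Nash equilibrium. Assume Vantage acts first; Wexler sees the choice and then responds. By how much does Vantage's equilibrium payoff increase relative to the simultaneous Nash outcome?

0

Wexler best-responds to each possible Vantage move:
- Basic: BR = P5, leader payoff 11.
- Plus: BR = P3, leader payoff 2.
- Deluxe: BR = P1, leader payoff 0.
Vantage's induced payoffs are 11, 2, 0, so Vantage commits to Basic. Subgame-perfect outcome: (Basic, P5) with payoffs (11, 12).
Under simultaneous play:
Vantage's best replies: P1→Basic; P2→Basic; P3→Deluxe; P4→Plus; P5→Basic.
Wexler's best replies: Basic→P5; Plus→P3; Deluxe→P1.
Only (Basic, P5) has each player best-responding; Nash payoffs (11, 12).
Vantage's commitment gain: 11 − 11 = 0.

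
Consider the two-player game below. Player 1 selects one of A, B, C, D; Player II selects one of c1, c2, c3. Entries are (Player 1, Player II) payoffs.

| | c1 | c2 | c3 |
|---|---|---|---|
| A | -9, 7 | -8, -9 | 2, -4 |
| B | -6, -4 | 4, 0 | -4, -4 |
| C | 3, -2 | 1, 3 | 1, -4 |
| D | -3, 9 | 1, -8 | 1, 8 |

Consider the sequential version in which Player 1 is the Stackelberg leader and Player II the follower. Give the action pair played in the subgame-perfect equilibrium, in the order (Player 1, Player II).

Solve by backward induction (Player 1 leads).
- A: Player II compares 7, -9, -4 and picks c1; Player 1 would get -9.
- B: Player II compares -4, 0, -4 and picks c2; Player 1 would get 4.
- C: Player II compares -2, 3, -4 and picks c2; Player 1 would get 1.
- D: Player II compares 9, -8, 8 and picks c1; Player 1 would get -3.
Maximizing over -9, 4, 1, -3, Player 1 chooses B. Subgame-perfect outcome: (B, c2) with payoffs (4, 0).

(B, c2)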